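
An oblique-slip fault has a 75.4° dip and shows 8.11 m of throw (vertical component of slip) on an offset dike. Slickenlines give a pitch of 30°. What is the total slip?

dip-slip = throw / sin(dip) = 8.11 / sin(75.4°) = 8.381 m
net slip = dip-slip / sin(rake) = 8.381 / sin(30°) = 16.8 m

16.8 m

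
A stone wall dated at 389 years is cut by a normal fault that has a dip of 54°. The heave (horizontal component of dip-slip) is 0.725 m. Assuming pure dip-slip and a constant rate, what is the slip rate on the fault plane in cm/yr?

0.317 cm/yr

dip-slip = heave / cos(dip) = 0.725 m / cos(54°) = 1.233 m
rate = 1.233 m / 389 years = 0.00317 m/yr = 0.317 cm/yr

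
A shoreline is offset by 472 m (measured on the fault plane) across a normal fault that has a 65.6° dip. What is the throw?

throw = dip-slip × sin(dip) = 472 m × sin(65.6°) = 430 m

430 m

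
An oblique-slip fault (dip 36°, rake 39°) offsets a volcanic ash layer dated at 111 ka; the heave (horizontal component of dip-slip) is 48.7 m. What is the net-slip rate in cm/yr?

0.0862 cm/yr

dip-slip = heave / cos(dip) = 48.7 / cos(36°) = 60.20 m
net slip = dip-slip / sin(rake) = 60.20 / sin(39°) = 95.65 m
rate = 95.65 m / 111 ka = 0.000862 m/yr = 0.0862 cm/yr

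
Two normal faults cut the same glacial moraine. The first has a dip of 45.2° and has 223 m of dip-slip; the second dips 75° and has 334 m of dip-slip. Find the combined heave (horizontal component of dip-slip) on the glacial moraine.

244 m

heave_A = 223 × cos(45.2°) = 157.1 m
heave_B = 334 × cos(75°) = 86.45 m
total = 157.1 + 86.45 = 244 m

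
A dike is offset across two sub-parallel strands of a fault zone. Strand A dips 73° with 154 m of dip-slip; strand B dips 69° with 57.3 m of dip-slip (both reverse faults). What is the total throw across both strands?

throw_A = 154 × sin(73°) = 147.3 m
throw_B = 57.3 × sin(69°) = 53.49 m
total = 147.3 + 53.49 = 201 m

201 m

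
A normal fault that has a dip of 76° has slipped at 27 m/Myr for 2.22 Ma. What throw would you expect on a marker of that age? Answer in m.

dip-slip = rate × time = 27 m/Myr × 2.22 Ma = 59.94 m
throw = dip-slip × sin(dip) = 59.94 × sin(76°) = 58.2 m

58.2 m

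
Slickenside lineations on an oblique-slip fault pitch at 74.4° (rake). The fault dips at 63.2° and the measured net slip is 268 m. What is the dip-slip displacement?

dip-slip = net slip × sin(rake) = 268 m × sin(74.4°) = 258 m

258 m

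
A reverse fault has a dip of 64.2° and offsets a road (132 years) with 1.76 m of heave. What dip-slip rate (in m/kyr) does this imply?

30.6 m/kyr

dip-slip = heave / cos(dip) = 1.76 m / cos(64.2°) = 4.044 m
rate = 4.044 m / 132 years = 0.0306 m/yr = 30.6 m/kyr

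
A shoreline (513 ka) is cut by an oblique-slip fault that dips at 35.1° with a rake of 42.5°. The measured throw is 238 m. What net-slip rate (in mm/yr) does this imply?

dip-slip = throw / sin(dip) = 238 / sin(35.1°) = 413.9 m
net slip = dip-slip / sin(rake) = 413.9 / sin(42.5°) = 612.7 m
rate = 612.7 m / 513 ka = 0.00119 m/yr = 1.19 mm/yr

1.19 mm/yr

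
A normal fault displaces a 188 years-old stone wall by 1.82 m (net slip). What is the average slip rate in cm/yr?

rate = 1.82 m / 188 years = 0.00968 m/yr = 0.968 cm/yr

0.968 cm/yr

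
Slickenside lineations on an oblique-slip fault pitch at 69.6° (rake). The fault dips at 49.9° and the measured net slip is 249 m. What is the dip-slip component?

233 m

dip-slip = net slip × sin(rake) = 249 m × sin(69.6°) = 233 m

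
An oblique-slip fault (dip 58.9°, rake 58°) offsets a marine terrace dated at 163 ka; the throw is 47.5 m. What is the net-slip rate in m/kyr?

0.401 m/kyr

dip-slip = throw / sin(dip) = 47.5 / sin(58.9°) = 55.47 m
net slip = dip-slip / sin(rake) = 55.47 / sin(58°) = 65.41 m
rate = 65.41 m / 163 ka = 0.000401 m/yr = 0.401 m/kyr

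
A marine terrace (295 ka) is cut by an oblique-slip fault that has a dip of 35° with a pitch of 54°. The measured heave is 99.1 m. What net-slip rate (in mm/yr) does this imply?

dip-slip = heave / cos(dip) = 99.1 / cos(35°) = 121 m
net slip = dip-slip / sin(rake) = 121 / sin(54°) = 149.5 m
rate = 149.5 m / 295 ka = 0.000507 m/yr = 0.507 mm/yr

0.507 mm/yr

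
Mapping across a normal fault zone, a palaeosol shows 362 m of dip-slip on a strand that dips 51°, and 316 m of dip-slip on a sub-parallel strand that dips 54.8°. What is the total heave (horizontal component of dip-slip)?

heave_A = 362 × cos(51°) = 227.8 m
heave_B = 316 × cos(54.8°) = 182.2 m
total = 227.8 + 182.2 = 410 m

410 m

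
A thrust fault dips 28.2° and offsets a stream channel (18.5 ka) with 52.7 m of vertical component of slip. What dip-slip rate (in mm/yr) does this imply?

dip-slip = throw / sin(dip) = 52.7 m / sin(28.2°) = 111.5 m
rate = 111.5 m / 18.5 ka = 0.00603 m/yr = 6.03 mm/yr

6.03 mm/yr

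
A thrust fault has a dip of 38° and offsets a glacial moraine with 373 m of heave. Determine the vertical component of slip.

291 m

throw = heave × tan(dip) = 373 × tan(38°) = 291 m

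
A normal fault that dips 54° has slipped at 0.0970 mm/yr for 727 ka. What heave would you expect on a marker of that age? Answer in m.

41.5 m

dip-slip = rate × time = 0.0970 mm/yr × 727 ka = 70.52 m
heave = dip-slip × cos(dip) = 70.52 × cos(54°) = 41.5 m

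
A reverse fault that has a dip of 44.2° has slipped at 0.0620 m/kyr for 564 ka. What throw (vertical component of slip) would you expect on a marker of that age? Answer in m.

24.4 m

dip-slip = rate × time = 0.0620 m/kyr × 564 ka = 34.97 m
throw = dip-slip × sin(dip) = 34.97 × sin(44.2°) = 24.4 m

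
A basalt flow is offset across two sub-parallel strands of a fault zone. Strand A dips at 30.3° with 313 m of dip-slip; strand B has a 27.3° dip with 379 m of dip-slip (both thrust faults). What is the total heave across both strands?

heave_A = 313 × cos(30.3°) = 270.2 m
heave_B = 379 × cos(27.3°) = 336.8 m
total = 270.2 + 336.8 = 607 m

607 m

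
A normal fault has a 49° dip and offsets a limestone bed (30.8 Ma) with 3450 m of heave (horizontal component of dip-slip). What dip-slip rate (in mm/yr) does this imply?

dip-slip = heave / cos(dip) = 3450 m / cos(49°) = 5259 m
rate = 5259 m / 30.8 Ma = 0.000171 m/yr = 0.171 mm/yr

0.171 mm/yr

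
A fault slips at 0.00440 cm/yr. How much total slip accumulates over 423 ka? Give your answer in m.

slip = rate × time = 0.00440 cm/yr × 423 ka = 18.6 m

18.6 m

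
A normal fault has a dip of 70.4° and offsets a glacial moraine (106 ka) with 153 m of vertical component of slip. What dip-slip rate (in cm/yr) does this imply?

dip-slip = throw / sin(dip) = 153 m / sin(70.4°) = 162.4 m
rate = 162.4 m / 106 ka = 0.00153 m/yr = 0.153 cm/yr

0.153 cm/yr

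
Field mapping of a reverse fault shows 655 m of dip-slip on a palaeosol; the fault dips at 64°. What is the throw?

throw = dip-slip × sin(dip) = 655 m × sin(64°) = 589 m

589 m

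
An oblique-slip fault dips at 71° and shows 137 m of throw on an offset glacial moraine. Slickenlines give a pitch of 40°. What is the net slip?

225 m

dip-slip = throw / sin(dip) = 137 / sin(71°) = 144.9 m
net slip = dip-slip / sin(rake) = 144.9 / sin(40°) = 225 m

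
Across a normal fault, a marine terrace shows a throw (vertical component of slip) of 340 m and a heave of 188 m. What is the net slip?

389 m

net slip = √(throw² + heave²) = √(340² + 188²) = 389 m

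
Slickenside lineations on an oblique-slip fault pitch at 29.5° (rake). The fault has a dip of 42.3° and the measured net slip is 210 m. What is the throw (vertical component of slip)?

69.6 m

dip-slip = net slip × sin(rake) = 210 m × sin(29.5°) = 103.4 m
throw = dip-slip × sin(dip) = 103.4 × sin(42.3°) = 69.6 m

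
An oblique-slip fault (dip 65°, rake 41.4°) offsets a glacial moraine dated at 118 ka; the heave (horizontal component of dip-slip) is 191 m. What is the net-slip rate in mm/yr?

dip-slip = heave / cos(dip) = 191 / cos(65°) = 451.9 m
net slip = dip-slip / sin(rake) = 451.9 / sin(41.4°) = 683.4 m
rate = 683.4 m / 118 ka = 0.00579 m/yr = 5.79 mm/yr

5.79 mm/yr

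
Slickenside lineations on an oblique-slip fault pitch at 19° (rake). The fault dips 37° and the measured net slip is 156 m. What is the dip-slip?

50.8 m

dip-slip = net slip × sin(rake) = 156 m × sin(19°) = 50.8 m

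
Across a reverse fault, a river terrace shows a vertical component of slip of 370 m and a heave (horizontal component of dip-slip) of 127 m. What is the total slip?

391 m

net slip = √(throw² + heave²) = √(370² + 127²) = 391 m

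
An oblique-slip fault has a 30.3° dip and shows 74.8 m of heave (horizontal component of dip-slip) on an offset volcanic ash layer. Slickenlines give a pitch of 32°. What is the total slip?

dip-slip = heave / cos(dip) = 74.8 / cos(30.3°) = 86.63 m
net slip = dip-slip / sin(rake) = 86.63 / sin(32°) = 163 m

163 m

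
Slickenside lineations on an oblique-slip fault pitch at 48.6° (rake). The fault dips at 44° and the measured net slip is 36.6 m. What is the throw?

19.1 m

dip-slip = net slip × sin(rake) = 36.6 m × sin(48.6°) = 27.45 m
throw = dip-slip × sin(dip) = 27.45 × sin(44°) = 19.1 m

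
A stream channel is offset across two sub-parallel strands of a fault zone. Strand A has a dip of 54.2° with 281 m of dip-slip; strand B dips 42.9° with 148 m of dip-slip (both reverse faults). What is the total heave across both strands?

273 m

heave_A = 281 × cos(54.2°) = 164.4 m
heave_B = 148 × cos(42.9°) = 108.4 m
total = 164.4 + 108.4 = 273 m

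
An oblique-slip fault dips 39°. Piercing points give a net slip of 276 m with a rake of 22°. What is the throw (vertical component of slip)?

dip-slip = net slip × sin(rake) = 276 m × sin(22°) = 103.4 m
throw = dip-slip × sin(dip) = 103.4 × sin(39°) = 65.1 m

65.1 m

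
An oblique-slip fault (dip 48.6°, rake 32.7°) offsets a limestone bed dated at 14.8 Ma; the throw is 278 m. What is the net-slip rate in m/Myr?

dip-slip = throw / sin(dip) = 278 / sin(48.6°) = 370.6 m
net slip = dip-slip / sin(rake) = 370.6 / sin(32.7°) = 686 m
rate = 686 m / 14.8 Ma = 0.0000464 m/yr = 46.4 m/Myr

46.4 m/Myr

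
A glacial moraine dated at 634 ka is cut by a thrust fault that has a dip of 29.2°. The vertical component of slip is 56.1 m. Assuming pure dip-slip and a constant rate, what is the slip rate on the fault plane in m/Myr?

181 m/Myr

dip-slip = throw / sin(dip) = 56.1 m / sin(29.2°) = 115 m
rate = 115 m / 634 ka = 0.000181 m/yr = 181 m/Myr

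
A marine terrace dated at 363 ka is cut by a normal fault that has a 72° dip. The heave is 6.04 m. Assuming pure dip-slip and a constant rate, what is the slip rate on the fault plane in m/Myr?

53.8 m/Myr

dip-slip = heave / cos(dip) = 6.04 m / cos(72°) = 19.55 m
rate = 19.55 m / 363 ka = 0.0000538 m/yr = 53.8 m/Myr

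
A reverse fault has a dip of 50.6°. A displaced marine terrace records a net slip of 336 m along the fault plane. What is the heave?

heave = dip-slip × cos(dip) = 336 m × cos(50.6°) = 213 m

213 m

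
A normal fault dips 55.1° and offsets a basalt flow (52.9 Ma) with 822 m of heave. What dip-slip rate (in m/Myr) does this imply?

dip-slip = heave / cos(dip) = 822 m / cos(55.1°) = 1437 m
rate = 1437 m / 52.9 Ma = 0.0000272 m/yr = 27.2 m/Myr

27.2 m/Myr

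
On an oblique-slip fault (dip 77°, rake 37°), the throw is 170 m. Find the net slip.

dip-slip = throw / sin(dip) = 170 / sin(77°) = 174.5 m
net slip = dip-slip / sin(rake) = 174.5 / sin(37°) = 290 m

290 m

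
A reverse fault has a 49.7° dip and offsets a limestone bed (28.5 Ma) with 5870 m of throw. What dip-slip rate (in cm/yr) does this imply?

dip-slip = throw / sin(dip) = 5870 m / sin(49.7°) = 7697 m
rate = 7697 m / 28.5 Ma = 0.000270 m/yr = 0.0270 cm/yr

0.0270 cm/yr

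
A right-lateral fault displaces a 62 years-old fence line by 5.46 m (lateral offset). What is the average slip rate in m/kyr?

88.1 m/kyr

rate = 5.46 m / 62 years = 0.0881 m/yr = 88.1 m/kyr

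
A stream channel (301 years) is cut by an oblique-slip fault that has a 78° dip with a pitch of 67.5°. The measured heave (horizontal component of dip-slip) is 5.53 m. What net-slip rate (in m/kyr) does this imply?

dip-slip = heave / cos(dip) = 5.53 / cos(78°) = 26.60 m
net slip = dip-slip / sin(rake) = 26.60 / sin(67.5°) = 28.79 m
rate = 28.79 m / 301 years = 0.0956 m/yr = 95.6 m/kyr

95.6 m/kyr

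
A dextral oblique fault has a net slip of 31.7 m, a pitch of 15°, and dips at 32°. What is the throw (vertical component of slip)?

dip-slip = net slip × sin(rake) = 31.7 m × sin(15°) = 8.205 m
throw = dip-slip × sin(dip) = 8.205 × sin(32°) = 4.35 m

4.35 m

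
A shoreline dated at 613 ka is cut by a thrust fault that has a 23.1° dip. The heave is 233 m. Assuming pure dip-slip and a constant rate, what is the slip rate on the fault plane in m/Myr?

dip-slip = heave / cos(dip) = 233 m / cos(23.1°) = 253.3 m
rate = 253.3 m / 613 ka = 0.000413 m/yr = 413 m/Myr

413 m/Myr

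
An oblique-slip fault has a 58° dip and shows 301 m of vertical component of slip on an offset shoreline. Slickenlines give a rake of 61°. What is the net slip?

dip-slip = throw / sin(dip) = 301 / sin(58°) = 354.9 m
net slip = dip-slip / sin(rake) = 354.9 / sin(61°) = 406 m

406 m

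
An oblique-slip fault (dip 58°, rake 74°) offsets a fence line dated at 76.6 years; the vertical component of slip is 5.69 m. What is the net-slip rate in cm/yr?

9.11 cm/yr

dip-slip = throw / sin(dip) = 5.69 / sin(58°) = 6.710 m
net slip = dip-slip / sin(rake) = 6.710 / sin(74°) = 6.980 m
rate = 6.980 m / 76.6 years = 0.0911 m/yr = 9.11 cm/yr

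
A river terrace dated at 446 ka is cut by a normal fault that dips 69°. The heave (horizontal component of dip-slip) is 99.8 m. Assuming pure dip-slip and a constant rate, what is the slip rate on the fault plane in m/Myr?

dip-slip = heave / cos(dip) = 99.8 m / cos(69°) = 278.5 m
rate = 278.5 m / 446 ka = 0.000624 m/yr = 624 m/Myr

624 m/Myr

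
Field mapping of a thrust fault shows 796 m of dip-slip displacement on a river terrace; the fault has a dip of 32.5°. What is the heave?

671 m

heave = dip-slip × cos(dip) = 796 m × cos(32.5°) = 671 m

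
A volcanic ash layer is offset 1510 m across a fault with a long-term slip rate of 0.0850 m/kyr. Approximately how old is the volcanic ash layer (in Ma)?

17.8 Ma

age = offset / rate = 1510 m / (0.0850 m/kyr) = 1.78e+07 yr = 17.8 Ma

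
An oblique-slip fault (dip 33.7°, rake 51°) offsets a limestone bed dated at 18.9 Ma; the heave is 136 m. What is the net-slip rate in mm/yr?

dip-slip = heave / cos(dip) = 136 / cos(33.7°) = 163.5 m
net slip = dip-slip / sin(rake) = 163.5 / sin(51°) = 210.3 m
rate = 210.3 m / 18.9 Ma = 0.0000111 m/yr = 0.0111 mm/yr

0.0111 mm/yr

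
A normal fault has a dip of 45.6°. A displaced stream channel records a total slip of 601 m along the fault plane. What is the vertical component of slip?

429 m

throw = dip-slip × sin(dip) = 601 m × sin(45.6°) = 429 m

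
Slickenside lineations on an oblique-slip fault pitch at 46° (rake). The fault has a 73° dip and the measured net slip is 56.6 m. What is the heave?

dip-slip = net slip × sin(rake) = 56.6 m × sin(46°) = 40.71 m
heave = dip-slip × cos(dip) = 40.71 × cos(73°) = 11.9 m

11.9 m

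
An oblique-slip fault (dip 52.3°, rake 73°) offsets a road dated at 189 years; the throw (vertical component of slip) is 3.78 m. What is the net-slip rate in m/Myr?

dip-slip = throw / sin(dip) = 3.78 / sin(52.3°) = 4.777 m
net slip = dip-slip / sin(rake) = 4.777 / sin(73°) = 4.996 m
rate = 4.996 m / 189 years = 0.0264 m/yr = 26400 m/Myr

26400 m/Myr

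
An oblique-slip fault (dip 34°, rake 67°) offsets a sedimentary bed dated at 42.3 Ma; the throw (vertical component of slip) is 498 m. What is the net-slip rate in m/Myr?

dip-slip = throw / sin(dip) = 498 / sin(34°) = 890.6 m
net slip = dip-slip / sin(rake) = 890.6 / sin(67°) = 967.5 m
rate = 967.5 m / 42.3 Ma = 0.0000229 m/yr = 22.9 m/Myr

22.9 m/Myr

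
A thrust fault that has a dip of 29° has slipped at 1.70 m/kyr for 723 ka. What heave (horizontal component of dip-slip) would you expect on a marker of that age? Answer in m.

1070 m

dip-slip = rate × time = 1.70 m/kyr × 723 ka = 1229 m
heave = dip-slip × cos(dip) = 1229 × cos(29°) = 1070 m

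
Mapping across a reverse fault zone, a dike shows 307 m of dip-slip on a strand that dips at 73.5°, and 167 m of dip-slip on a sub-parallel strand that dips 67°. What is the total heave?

heave_A = 307 × cos(73.5°) = 87.19 m
heave_B = 167 × cos(67°) = 65.25 m
total = 87.19 + 65.25 = 152 m

152 m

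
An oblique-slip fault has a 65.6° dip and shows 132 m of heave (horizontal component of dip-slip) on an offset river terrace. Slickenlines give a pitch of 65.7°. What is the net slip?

351 m

dip-slip = heave / cos(dip) = 132 / cos(65.6°) = 319.5 m
net slip = dip-slip / sin(rake) = 319.5 / sin(65.7°) = 351 m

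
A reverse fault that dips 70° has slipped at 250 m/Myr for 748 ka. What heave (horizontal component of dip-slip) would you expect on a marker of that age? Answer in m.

dip-slip = rate × time = 250 m/Myr × 748 ka = 187 m
heave = dip-slip × cos(dip) = 187 × cos(70°) = 64 m

64 m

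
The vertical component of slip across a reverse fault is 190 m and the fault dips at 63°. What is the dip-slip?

213 m

dip-slip = throw / sin(dip) = 190 / sin(63°) = 213 m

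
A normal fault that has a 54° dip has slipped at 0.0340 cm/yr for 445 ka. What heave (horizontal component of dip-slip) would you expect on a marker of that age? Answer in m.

dip-slip = rate × time = 0.0340 cm/yr × 445 ka = 151.3 m
heave = dip-slip × cos(dip) = 151.3 × cos(54°) = 88.9 m

88.9 m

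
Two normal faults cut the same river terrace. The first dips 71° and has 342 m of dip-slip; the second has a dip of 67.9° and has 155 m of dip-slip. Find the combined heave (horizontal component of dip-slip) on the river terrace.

170 m

heave_A = 342 × cos(71°) = 111.3 m
heave_B = 155 × cos(67.9°) = 58.31 m
total = 111.3 + 58.31 = 170 m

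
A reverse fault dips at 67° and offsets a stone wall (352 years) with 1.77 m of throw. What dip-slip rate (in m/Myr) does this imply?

dip-slip = throw / sin(dip) = 1.77 m / sin(67°) = 1.923 m
rate = 1.923 m / 352 years = 0.00546 m/yr = 5460 m/Myr

5460 m/Myr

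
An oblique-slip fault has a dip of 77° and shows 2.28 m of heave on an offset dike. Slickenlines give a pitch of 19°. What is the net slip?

dip-slip = heave / cos(dip) = 2.28 / cos(77°) = 10.14 m
net slip = dip-slip / sin(rake) = 10.14 / sin(19°) = 31.1 m

31.1 m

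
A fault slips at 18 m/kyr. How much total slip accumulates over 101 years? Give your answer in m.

slip = rate × time = 18 m/kyr × 101 years = 1.82 m

1.82 m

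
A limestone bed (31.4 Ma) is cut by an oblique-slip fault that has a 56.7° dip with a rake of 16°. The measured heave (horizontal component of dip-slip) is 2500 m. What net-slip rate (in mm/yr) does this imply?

dip-slip = heave / cos(dip) = 2500 / cos(56.7°) = 4554 m
net slip = dip-slip / sin(rake) = 4554 / sin(16°) = 16520 m
rate = 16520 m / 31.4 Ma = 0.000526 m/yr = 0.526 mm/yr

0.526 mm/yr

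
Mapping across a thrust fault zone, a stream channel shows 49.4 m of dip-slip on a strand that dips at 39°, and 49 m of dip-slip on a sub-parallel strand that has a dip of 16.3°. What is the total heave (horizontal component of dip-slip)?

heave_A = 49.4 × cos(39°) = 38.39 m
heave_B = 49 × cos(16.3°) = 47.03 m
total = 38.39 + 47.03 = 85.4 m

85.4 m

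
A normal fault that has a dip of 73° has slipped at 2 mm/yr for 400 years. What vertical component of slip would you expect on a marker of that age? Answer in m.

dip-slip = rate × time = 2 mm/yr × 400 years = 0.8000 m
throw = dip-slip × sin(dip) = 0.8000 × sin(73°) = 0.765 m

0.765 m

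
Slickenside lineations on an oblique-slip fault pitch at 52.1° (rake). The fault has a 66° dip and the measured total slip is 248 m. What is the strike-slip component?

152 m

strike-slip = net slip × cos(rake) = 248 m × cos(52.1°) = 152 m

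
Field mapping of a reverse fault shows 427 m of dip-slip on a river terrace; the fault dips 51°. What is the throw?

throw = dip-slip × sin(dip) = 427 m × sin(51°) = 332 m

332 m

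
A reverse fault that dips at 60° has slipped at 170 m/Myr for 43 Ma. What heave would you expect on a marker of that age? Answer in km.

3.66 km

dip-slip = rate × time = 170 m/Myr × 43 Ma = 7310 m
heave = dip-slip × cos(dip) = 7310 × cos(60°) = 3660 m = 3.66 km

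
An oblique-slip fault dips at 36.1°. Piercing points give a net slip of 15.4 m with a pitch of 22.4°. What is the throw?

dip-slip = net slip × sin(rake) = 15.4 m × sin(22.4°) = 5.868 m
throw = dip-slip × sin(dip) = 5.868 × sin(36.1°) = 3.46 m

3.46 m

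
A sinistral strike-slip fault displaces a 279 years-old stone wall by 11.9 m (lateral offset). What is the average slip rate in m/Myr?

42700 m/Myr

rate = 11.9 m / 279 years = 0.0427 m/yr = 42700 m/Myr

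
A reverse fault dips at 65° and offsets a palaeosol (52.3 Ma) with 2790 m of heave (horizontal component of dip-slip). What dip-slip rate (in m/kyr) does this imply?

0.126 m/kyr

dip-slip = heave / cos(dip) = 2790 m / cos(65°) = 6602 m
rate = 6602 m / 52.3 Ma = 0.000126 m/yr = 0.126 m/kyr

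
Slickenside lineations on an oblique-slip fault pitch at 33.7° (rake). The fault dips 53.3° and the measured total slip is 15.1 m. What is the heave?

dip-slip = net slip × sin(rake) = 15.1 m × sin(33.7°) = 8.378 m
heave = dip-slip × cos(dip) = 8.378 × cos(53.3°) = 5.01 m

5.01 m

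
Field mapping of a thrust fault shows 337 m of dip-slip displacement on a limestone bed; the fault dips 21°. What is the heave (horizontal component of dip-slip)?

heave = dip-slip × cos(dip) = 337 m × cos(21°) = 315 m

315 m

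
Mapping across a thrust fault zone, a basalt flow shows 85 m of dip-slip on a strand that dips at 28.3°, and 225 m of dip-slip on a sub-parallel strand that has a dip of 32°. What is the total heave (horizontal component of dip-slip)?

266 m

heave_A = 85 × cos(28.3°) = 74.84 m
heave_B = 225 × cos(32°) = 190.8 m
total = 74.84 + 190.8 = 266 m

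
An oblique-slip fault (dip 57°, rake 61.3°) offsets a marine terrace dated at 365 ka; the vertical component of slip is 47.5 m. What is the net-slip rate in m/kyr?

dip-slip = throw / sin(dip) = 47.5 / sin(57°) = 56.64 m
net slip = dip-slip / sin(rake) = 56.64 / sin(61.3°) = 64.57 m
rate = 64.57 m / 365 ka = 0.000177 m/yr = 0.177 m/kyr

0.177 m/kyr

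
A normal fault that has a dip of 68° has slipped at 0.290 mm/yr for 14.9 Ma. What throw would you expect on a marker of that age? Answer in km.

dip-slip = rate × time = 0.290 mm/yr × 14.9 Ma = 4321 m
throw = dip-slip × sin(dip) = 4321 × sin(68°) = 4010 m = 4.01 km

4.01 km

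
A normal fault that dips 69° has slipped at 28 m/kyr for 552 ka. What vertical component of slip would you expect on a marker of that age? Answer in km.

14.4 km

dip-slip = rate × time = 28 m/kyr × 552 ka = 15460 m
throw = dip-slip × sin(dip) = 15460 × sin(69°) = 14400 m = 14.4 km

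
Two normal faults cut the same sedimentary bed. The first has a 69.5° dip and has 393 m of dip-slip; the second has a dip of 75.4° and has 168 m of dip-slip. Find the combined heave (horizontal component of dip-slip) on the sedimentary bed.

180 m

heave_A = 393 × cos(69.5°) = 137.6 m
heave_B = 168 × cos(75.4°) = 42.35 m
total = 137.6 + 42.35 = 180 m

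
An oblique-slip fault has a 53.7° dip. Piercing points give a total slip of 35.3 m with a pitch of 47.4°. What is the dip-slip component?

26 m

dip-slip = net slip × sin(rake) = 35.3 m × sin(47.4°) = 26 m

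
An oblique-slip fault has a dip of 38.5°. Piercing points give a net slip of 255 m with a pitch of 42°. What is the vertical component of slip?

106 m

dip-slip = net slip × sin(rake) = 255 m × sin(42°) = 170.6 m
throw = dip-slip × sin(dip) = 170.6 × sin(38.5°) = 106 m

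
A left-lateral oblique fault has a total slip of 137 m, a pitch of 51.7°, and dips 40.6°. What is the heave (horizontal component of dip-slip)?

dip-slip = net slip × sin(rake) = 137 m × sin(51.7°) = 107.5 m
heave = dip-slip × cos(dip) = 107.5 × cos(40.6°) = 81.6 m

81.6 m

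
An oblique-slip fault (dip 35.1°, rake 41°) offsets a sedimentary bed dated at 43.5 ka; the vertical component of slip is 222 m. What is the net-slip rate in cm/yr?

1.35 cm/yr

dip-slip = throw / sin(dip) = 222 / sin(35.1°) = 386.1 m
net slip = dip-slip / sin(rake) = 386.1 / sin(41°) = 588.5 m
rate = 588.5 m / 43.5 ka = 0.0135 m/yr = 1.35 cm/yr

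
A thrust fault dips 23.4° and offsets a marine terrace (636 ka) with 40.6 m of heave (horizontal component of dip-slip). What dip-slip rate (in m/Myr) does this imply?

dip-slip = heave / cos(dip) = 40.6 m / cos(23.4°) = 44.24 m
rate = 44.24 m / 636 ka = 0.0000696 m/yr = 69.6 m/Myr

69.6 m/Myr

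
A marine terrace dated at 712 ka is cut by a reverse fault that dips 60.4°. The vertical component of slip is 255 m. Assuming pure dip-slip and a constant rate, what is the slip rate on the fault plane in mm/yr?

dip-slip = throw / sin(dip) = 255 m / sin(60.4°) = 293.3 m
rate = 293.3 m / 712 ka = 0.000412 m/yr = 0.412 mm/yr

0.412 mm/yr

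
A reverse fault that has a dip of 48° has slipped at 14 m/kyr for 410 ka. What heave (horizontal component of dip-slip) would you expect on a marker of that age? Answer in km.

dip-slip = rate × time = 14 m/kyr × 410 ka = 5740 m
heave = dip-slip × cos(dip) = 5740 × cos(48°) = 3840 m = 3.84 km

3.84 km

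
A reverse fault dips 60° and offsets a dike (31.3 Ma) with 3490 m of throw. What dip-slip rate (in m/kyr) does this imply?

0.129 m/kyr

dip-slip = throw / sin(dip) = 3490 m / sin(60°) = 4030 m
rate = 4030 m / 31.3 Ma = 0.000129 m/yr = 0.129 m/kyr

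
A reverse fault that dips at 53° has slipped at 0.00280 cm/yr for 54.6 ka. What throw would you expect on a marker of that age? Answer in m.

1.22 m

dip-slip = rate × time = 0.00280 cm/yr × 54.6 ka = 1.529 m
throw = dip-slip × sin(dip) = 1.529 × sin(53°) = 1.22 m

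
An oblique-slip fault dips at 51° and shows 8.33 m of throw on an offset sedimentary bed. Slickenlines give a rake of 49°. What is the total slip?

dip-slip = throw / sin(dip) = 8.33 / sin(51°) = 10.72 m
net slip = dip-slip / sin(rake) = 10.72 / sin(49°) = 14.2 m

14.2 m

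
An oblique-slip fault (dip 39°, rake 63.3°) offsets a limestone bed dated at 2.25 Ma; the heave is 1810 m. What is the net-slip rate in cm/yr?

0.116 cm/yr

dip-slip = heave / cos(dip) = 1810 / cos(39°) = 2329 m
net slip = dip-slip / sin(rake) = 2329 / sin(63.3°) = 2607 m
rate = 2607 m / 2.25 Ma = 0.00116 m/yr = 0.116 cm/yr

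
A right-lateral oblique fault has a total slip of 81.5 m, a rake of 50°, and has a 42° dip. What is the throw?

dip-slip = net slip × sin(rake) = 81.5 m × sin(50°) = 62.43 m
throw = dip-slip × sin(dip) = 62.43 × sin(42°) = 41.8 m

41.8 m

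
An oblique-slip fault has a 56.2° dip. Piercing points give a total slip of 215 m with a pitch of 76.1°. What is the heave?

116 m

dip-slip = net slip × sin(rake) = 215 m × sin(76.1°) = 208.7 m
heave = dip-slip × cos(dip) = 208.7 × cos(56.2°) = 116 m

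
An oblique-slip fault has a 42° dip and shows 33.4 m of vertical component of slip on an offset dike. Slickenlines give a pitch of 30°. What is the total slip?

99.8 m

dip-slip = throw / sin(dip) = 33.4 / sin(42°) = 49.92 m
net slip = dip-slip / sin(rake) = 49.92 / sin(30°) = 99.8 m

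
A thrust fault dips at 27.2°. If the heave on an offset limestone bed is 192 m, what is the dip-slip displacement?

216 m

dip-slip = heave / cos(dip) = 192 / cos(27.2°) = 216 m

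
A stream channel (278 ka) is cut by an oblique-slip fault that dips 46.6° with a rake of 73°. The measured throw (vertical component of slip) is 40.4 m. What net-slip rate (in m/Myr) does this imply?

209 m/Myr

dip-slip = throw / sin(dip) = 40.4 / sin(46.6°) = 55.60 m
net slip = dip-slip / sin(rake) = 55.60 / sin(73°) = 58.14 m
rate = 58.14 m / 278 ka = 0.000209 m/yr = 209 m/Myr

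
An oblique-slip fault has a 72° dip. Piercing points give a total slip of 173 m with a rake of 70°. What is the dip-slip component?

dip-slip = net slip × sin(rake) = 173 m × sin(70°) = 163 m

163 m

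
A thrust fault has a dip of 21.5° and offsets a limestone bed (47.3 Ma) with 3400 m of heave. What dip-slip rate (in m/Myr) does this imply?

dip-slip = heave / cos(dip) = 3400 m / cos(21.5°) = 3654 m
rate = 3654 m / 47.3 Ma = 0.0000773 m/yr = 77.3 m/Myr

77.3 m/Myr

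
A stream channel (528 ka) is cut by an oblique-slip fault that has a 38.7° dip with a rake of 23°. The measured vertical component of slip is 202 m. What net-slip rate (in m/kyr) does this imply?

dip-slip = throw / sin(dip) = 202 / sin(38.7°) = 323.1 m
net slip = dip-slip / sin(rake) = 323.1 / sin(23°) = 826.8 m
rate = 826.8 m / 528 ka = 0.00157 m/yr = 1.57 m/kyr

1.57 m/kyr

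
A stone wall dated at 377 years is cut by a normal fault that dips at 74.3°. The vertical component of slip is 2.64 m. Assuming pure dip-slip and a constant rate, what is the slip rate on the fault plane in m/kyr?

7.27 m/kyr

dip-slip = throw / sin(dip) = 2.64 m / sin(74.3°) = 2.742 m
rate = 2.742 m / 377 years = 0.00727 m/yr = 7.27 m/kyr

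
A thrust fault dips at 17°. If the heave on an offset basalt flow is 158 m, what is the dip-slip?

dip-slip = heave / cos(dip) = 158 / cos(17°) = 165 m

165 m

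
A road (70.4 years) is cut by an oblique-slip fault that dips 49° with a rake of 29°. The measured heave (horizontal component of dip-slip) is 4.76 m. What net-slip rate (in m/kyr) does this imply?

dip-slip = heave / cos(dip) = 4.76 / cos(49°) = 7.255 m
net slip = dip-slip / sin(rake) = 7.255 / sin(29°) = 14.97 m
rate = 14.97 m / 70.4 years = 0.213 m/yr = 213 m/kyr

213 m/kyr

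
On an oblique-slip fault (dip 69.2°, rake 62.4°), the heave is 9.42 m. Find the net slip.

29.9 m

dip-slip = heave / cos(dip) = 9.42 / cos(69.2°) = 26.53 m
net slip = dip-slip / sin(rake) = 26.53 / sin(62.4°) = 29.9 m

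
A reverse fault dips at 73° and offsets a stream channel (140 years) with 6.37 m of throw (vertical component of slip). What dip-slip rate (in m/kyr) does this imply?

47.6 m/kyr

dip-slip = throw / sin(dip) = 6.37 m / sin(73°) = 6.661 m
rate = 6.661 m / 140 years = 0.0476 m/yr = 47.6 m/kyr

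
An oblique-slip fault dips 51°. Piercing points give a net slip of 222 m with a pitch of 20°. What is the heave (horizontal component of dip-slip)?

47.8 m

dip-slip = net slip × sin(rake) = 222 m × sin(20°) = 75.93 m
heave = dip-slip × cos(dip) = 75.93 × cos(51°) = 47.8 m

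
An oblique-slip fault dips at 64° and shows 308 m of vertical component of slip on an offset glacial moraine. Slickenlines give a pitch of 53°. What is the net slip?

dip-slip = throw / sin(dip) = 308 / sin(64°) = 342.7 m
net slip = dip-slip / sin(rake) = 342.7 / sin(53°) = 429 m

429 m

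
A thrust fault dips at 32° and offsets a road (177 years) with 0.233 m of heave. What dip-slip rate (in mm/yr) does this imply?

dip-slip = heave / cos(dip) = 0.233 m / cos(32°) = 0.2747 m
rate = 0.2747 m / 177 years = 0.00155 m/yr = 1.55 mm/yr

1.55 mm/yr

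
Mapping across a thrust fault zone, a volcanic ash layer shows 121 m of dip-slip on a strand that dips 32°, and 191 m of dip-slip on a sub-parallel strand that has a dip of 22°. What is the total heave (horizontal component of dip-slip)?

280 m

heave_A = 121 × cos(32°) = 102.6 m
heave_B = 191 × cos(22°) = 177.1 m
total = 102.6 + 177.1 = 280 m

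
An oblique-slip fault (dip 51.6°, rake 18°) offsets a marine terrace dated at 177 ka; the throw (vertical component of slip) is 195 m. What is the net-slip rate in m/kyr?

4.55 m/kyr

dip-slip = throw / sin(dip) = 195 / sin(51.6°) = 248.8 m
net slip = dip-slip / sin(rake) = 248.8 / sin(18°) = 805.2 m
rate = 805.2 m / 177 ka = 0.00455 m/yr = 4.55 m/kyr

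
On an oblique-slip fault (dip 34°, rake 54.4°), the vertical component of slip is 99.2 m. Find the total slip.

218 m

dip-slip = throw / sin(dip) = 99.2 / sin(34°) = 177.4 m
net slip = dip-slip / sin(rake) = 177.4 / sin(54.4°) = 218 m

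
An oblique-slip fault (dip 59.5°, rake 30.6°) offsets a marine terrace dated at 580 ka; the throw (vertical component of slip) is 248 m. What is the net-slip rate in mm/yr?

dip-slip = throw / sin(dip) = 248 / sin(59.5°) = 287.8 m
net slip = dip-slip / sin(rake) = 287.8 / sin(30.6°) = 565.4 m
rate = 565.4 m / 580 ka = 0.000975 m/yr = 0.975 mm/yr

0.975 mm/yr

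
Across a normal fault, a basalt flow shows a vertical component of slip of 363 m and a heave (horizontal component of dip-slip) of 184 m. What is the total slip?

net slip = √(throw² + heave²) = √(363² + 184²) = 407 m

407 m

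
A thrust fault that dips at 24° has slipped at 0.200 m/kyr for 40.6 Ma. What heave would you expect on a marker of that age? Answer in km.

dip-slip = rate × time = 0.200 m/kyr × 40.6 Ma = 8120 m
heave = dip-slip × cos(dip) = 8120 × cos(24°) = 7420 m = 7.42 km

7.42 km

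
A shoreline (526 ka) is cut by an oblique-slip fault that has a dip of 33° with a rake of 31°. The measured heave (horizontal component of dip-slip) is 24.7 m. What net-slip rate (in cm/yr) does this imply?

0.0109 cm/yr

dip-slip = heave / cos(dip) = 24.7 / cos(33°) = 29.45 m
net slip = dip-slip / sin(rake) = 29.45 / sin(31°) = 57.18 m
rate = 57.18 m / 526 ka = 0.000109 m/yr = 0.0109 cm/yr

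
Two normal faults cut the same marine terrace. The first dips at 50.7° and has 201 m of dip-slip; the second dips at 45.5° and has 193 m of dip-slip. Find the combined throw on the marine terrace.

293 m

throw_A = 201 × sin(50.7°) = 155.5 m
throw_B = 193 × sin(45.5°) = 137.7 m
total = 155.5 + 137.7 = 293 m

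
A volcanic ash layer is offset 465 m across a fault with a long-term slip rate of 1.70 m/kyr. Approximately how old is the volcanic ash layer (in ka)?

274 ka

age = offset / rate = 465 m / (1.70 m/kyr) = 274000 yr = 274 ka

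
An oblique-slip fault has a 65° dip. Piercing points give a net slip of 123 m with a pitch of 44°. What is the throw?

77.4 m

dip-slip = net slip × sin(rake) = 123 m × sin(44°) = 85.44 m
throw = dip-slip × sin(dip) = 85.44 × sin(65°) = 77.4 m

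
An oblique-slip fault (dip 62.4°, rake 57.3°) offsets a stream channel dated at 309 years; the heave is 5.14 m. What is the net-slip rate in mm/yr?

42.7 mm/yr

dip-slip = heave / cos(dip) = 5.14 / cos(62.4°) = 11.09 m
net slip = dip-slip / sin(rake) = 11.09 / sin(57.3°) = 13.18 m
rate = 13.18 m / 309 years = 0.0427 m/yr = 42.7 mm/yr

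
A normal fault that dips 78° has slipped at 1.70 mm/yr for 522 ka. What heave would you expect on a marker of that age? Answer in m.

185 m

dip-slip = rate × time = 1.70 mm/yr × 522 ka = 887.4 m
heave = dip-slip × cos(dip) = 887.4 × cos(78°) = 185 m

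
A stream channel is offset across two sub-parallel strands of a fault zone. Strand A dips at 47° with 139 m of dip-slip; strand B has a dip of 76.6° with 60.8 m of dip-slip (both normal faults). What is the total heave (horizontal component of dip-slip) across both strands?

heave_A = 139 × cos(47°) = 94.80 m
heave_B = 60.8 × cos(76.6°) = 14.09 m
total = 94.80 + 14.09 = 109 m

109 m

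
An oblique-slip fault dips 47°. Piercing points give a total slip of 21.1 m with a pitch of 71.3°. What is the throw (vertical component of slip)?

14.6 m

dip-slip = net slip × sin(rake) = 21.1 m × sin(71.3°) = 19.99 m
throw = dip-slip × sin(dip) = 19.99 × sin(47°) = 14.6 m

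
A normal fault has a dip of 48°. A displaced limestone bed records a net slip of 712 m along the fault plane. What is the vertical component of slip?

throw = dip-slip × sin(dip) = 712 m × sin(48°) = 529 m

529 m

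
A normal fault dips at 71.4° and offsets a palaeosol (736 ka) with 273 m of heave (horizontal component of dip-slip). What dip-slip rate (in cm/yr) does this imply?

dip-slip = heave / cos(dip) = 273 m / cos(71.4°) = 855.9 m
rate = 855.9 m / 736 ka = 0.00116 m/yr = 0.116 cm/yr

0.116 cm/yr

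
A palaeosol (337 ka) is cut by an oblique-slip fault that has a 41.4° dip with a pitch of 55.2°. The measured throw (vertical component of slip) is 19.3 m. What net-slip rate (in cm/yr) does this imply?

dip-slip = throw / sin(dip) = 19.3 / sin(41.4°) = 29.18 m
net slip = dip-slip / sin(rake) = 29.18 / sin(55.2°) = 35.54 m
rate = 35.54 m / 337 ka = 0.000105 m/yr = 0.0105 cm/yr

0.0105 cm/yr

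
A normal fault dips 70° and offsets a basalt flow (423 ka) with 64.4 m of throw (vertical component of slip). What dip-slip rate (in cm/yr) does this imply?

dip-slip = throw / sin(dip) = 64.4 m / sin(70°) = 68.53 m
rate = 68.53 m / 423 ka = 0.000162 m/yr = 0.0162 cm/yr

0.0162 cm/yr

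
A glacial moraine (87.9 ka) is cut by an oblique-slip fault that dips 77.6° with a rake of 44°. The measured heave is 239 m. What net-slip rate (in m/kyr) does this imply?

18.2 m/kyr

dip-slip = heave / cos(dip) = 239 / cos(77.6°) = 1113 m
net slip = dip-slip / sin(rake) = 1113 / sin(44°) = 1602 m
rate = 1602 m / 87.9 ka = 0.0182 m/yr = 18.2 m/kyr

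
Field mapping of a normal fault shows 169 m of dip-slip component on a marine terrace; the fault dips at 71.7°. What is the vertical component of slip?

throw = dip-slip × sin(dip) = 169 m × sin(71.7°) = 160 m

160 m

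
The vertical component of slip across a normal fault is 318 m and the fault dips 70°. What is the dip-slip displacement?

338 m

dip-slip = throw / sin(dip) = 318 / sin(70°) = 338 m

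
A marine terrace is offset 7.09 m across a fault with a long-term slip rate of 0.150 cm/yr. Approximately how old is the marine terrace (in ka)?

4.73 ka

age = offset / rate = 7.09 m / (0.150 cm/yr) = 4730 yr = 4.73 ka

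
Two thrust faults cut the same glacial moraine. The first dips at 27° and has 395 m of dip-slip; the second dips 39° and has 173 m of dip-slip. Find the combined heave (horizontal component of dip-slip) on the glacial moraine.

486 m

heave_A = 395 × cos(27°) = 351.9 m
heave_B = 173 × cos(39°) = 134.4 m
total = 351.9 + 134.4 = 486 m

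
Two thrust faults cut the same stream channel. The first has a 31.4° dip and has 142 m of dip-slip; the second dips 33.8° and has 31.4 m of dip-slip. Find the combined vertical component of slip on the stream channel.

91.5 m

throw_A = 142 × sin(31.4°) = 73.98 m
throw_B = 31.4 × sin(33.8°) = 17.47 m
total = 73.98 + 17.47 = 91.5 m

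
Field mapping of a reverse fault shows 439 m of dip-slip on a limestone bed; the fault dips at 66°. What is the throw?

401 m

throw = dip-slip × sin(dip) = 439 m × sin(66°) = 401 m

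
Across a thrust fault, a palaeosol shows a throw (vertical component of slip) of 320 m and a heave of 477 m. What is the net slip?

574 m

net slip = √(throw² + heave²) = √(320² + 477²) = 574 m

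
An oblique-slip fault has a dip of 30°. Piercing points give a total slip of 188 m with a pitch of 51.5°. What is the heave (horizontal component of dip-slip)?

dip-slip = net slip × sin(rake) = 188 m × sin(51.5°) = 147.1 m
heave = dip-slip × cos(dip) = 147.1 × cos(30°) = 127 m

127 m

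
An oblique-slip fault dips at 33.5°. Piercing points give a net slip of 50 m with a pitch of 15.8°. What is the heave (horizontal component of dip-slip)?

11.4 m

dip-slip = net slip × sin(rake) = 50 m × sin(15.8°) = 13.61 m
heave = dip-slip × cos(dip) = 13.61 × cos(33.5°) = 11.4 m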